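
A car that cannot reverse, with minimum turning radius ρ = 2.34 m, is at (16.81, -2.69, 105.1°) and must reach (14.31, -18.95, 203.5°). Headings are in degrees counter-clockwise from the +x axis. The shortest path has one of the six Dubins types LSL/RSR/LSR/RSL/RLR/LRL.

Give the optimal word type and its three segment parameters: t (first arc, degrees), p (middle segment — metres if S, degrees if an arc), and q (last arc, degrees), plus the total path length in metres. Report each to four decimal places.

Let ψ = atan2(Δy, Δx) = atan2(-16.26, -2.50) = -98.7409° be the start→goal bearing.
Normalize: d = |goal − start| / ρ = 16.451067/2.34 = 7.030370, α = (θ_start − ψ) mod 360° = 203.8409° = 3.557694 rad, β = (θ_goal − ψ) mod 360° = 302.2409° = 5.275098 rad.
Common terms: sin α = -0.404198, cos α = -0.914672, sin β = -0.845813, cos β = 0.533480, cos(α−β) = -0.146083, d² = 49.426109. Work in radians in the unit-radius frame; every candidate has L = ρ·(t + p + q).
LSL: p² = 2 + d² − 2cos(α−β) + 2d(sin α − sin β) = 57.927710; p = √p² = 7.611026; φ = atan2(cos β − cos α, d + sin α − sin β) = 0.191437 rad; t = (φ − α) mod 2π = 2.916928 rad, q = (β − φ) mod 2π = 5.083661 rad → L = 2.34·(2.916928 + 7.611026 + 5.083661) = 2.34·15.611615 = 36.531179 m
RSR: p² = 2 + d² − 2cos(α−β) + 2d(sin β − sin α) = 45.508839; p = √p² = 6.746024; φ = atan2(cos α − cos β, d − sin α + sin β) = -0.216351 rad; t = (α − φ) mod 2π = 3.774046 rad, q = (φ − β) mod 2π = 0.791736 rad → L = 2.34·(3.774046 + 6.746024 + 0.791736) = 2.34·11.311805 = 26.469624 m
LSR: p² = d² − 2 + 2cos(α−β) + 2d(sin α + sin β) = 29.557866; p = √p² = 5.436715; φ = atan2(−cos α − cos β, d + sin α + sin β) − atan2(−2, p) = 0.418355 rad; t = (φ − α) mod 2π = 3.143846 rad, q = (φ − β) mod 2π = 1.426442 rad → L = 2.34·(3.143846 + 5.436715 + 1.426442) = 2.34·10.007003 = 23.416387 m
RSL: p² = d² − 2 + 2cos(α−β) − 2d(sin α + sin β) = 64.710019; p = √p² = 8.044254; φ = atan2(cos α + cos β, d − sin α − sin β) − atan2(2, p) = -0.289687 rad; t = (α − φ) mod 2π = 3.847381 rad, q = (β − φ) mod 2π = 5.564785 rad → L = 2.34·(3.847381 + 8.044254 + 5.564785) = 2.34·17.456420 = 40.848023 m
RLR: c = (6 − d² + 2cos(α−β) + 2d(sin α − sin β))/8 = -4.688605, |c| > 1 → infeasible
LRL: c = (6 − d² + 2cos(α−β) − 2d(sin α − sin β))/8 = -6.240964, |c| > 1 → infeasible
Shortest: LSR with L = 23.416387 m ≈ 23.4164 m
Convert LSR to answer units (arcs ×180/π): t = 3.143846·180/π = 180.1291°, p = ρ·p = 2.34·5.436715 = 12.7219 m, q = 1.426442·180/π = 81.7291°, L = 23.4164 m.

LSR: t = 180.1291°, p = 12.7219 m, q = 81.7291°, L = 23.4164 m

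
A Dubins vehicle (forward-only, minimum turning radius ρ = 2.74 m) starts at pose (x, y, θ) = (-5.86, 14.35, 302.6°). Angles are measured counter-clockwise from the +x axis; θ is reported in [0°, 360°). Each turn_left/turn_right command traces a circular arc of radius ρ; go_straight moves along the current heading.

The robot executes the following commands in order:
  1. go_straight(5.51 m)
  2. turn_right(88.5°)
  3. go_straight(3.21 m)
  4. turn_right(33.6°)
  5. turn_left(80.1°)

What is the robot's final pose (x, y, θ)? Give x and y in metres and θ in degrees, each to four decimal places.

set_pose: (x, y, θ) = (-5.8600, 14.3500, 302.6000°), ρ = 2.74
go_straight(5.51): x += 5.51·cos θ, y += 5.51·sin θ → (-2.8914, 9.7081, 302.6000°)
turn_right(88.5°): centre at ρ to the right, rotate −88.5° → (-3.6635, 5.9630, 214.1000°)
go_straight(3.21): x += 3.21·cos θ, y += 3.21·sin θ → (-6.3216, 4.1633, 214.1000°)
turn_right(33.6°): centre at ρ to the right, rotate −33.6° → (-7.8339, 3.6923, 180.5000°)
turn_left(80.1°): centre at ρ to the left, rotate +80.1° → (-10.5132, 1.3999, 260.6000°)

(-10.5132, 1.3999, 260.6000°)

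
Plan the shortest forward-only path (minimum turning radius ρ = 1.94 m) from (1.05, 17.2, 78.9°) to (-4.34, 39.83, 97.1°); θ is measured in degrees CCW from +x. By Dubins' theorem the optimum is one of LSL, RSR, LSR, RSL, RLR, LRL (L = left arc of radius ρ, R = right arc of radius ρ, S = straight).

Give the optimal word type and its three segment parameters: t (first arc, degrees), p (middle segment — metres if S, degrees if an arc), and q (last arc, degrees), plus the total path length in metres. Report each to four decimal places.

LSR: t = 24.9773°, p = 22.2141 m, q = 6.7773°, L = 23.2893 m

Let ψ = atan2(Δy, Δx) = atan2(22.63, -5.39) = 103.3971° be the start→goal bearing.
Normalize: d = |goal − start| / ρ = 23.263039/1.94 = 11.991257, α = (θ_start − ψ) mod 360° = 335.5029° = 5.855631 rad, β = (θ_goal − ψ) mod 360° = 353.7029° = 6.173281 rad.
Common terms: sin α = -0.414647, cos α = 0.909983, sin β = -0.109683, cos β = 0.993967, cos(α−β) = 0.949972, d² = 143.790254. Work in radians in the unit-radius frame; every candidate has L = ρ·(t + p + q).
LSL: p² = 2 + d² − 2cos(α−β) + 2d(sin α − sin β) = 136.576525; p = √p² = 11.686596; φ = atan2(cos β − cos α, d + sin α − sin β) = 0.007186 rad; t = (φ − α) mod 2π = 0.434741 rad, q = (β − φ) mod 2π = 6.166094 rad → L = 1.94·(0.434741 + 11.686596 + 6.166094) = 1.94·18.287431 = 35.477616 m
RSR: p² = 2 + d² − 2cos(α−β) + 2d(sin β − sin α) = 151.204095; p = √p² = 12.296507; φ = atan2(cos α − cos β, d − sin α + sin β) = -0.006830 rad; t = (α − φ) mod 2π = 5.862461 rad, q = (φ − β) mod 2π = 0.103074 rad → L = 1.94·(5.862461 + 12.296507 + 0.103074) = 1.94·18.262043 = 35.428363 m
LSR: p² = d² − 2 + 2cos(α−β) + 2d(sin α + sin β) = 131.115448; p = √p² = 11.450565; φ = atan2(−cos α − cos β, d + sin α + sin β) − atan2(−2, p) = 0.008382 rad; t = (φ − α) mod 2π = 0.435937 rad, q = (φ − β) mod 2π = 0.118287 rad → L = 1.94·(0.435937 + 11.450565 + 0.118287) = 1.94·12.004789 = 23.289290 m
RSL: p² = d² − 2 + 2cos(α−β) − 2d(sin α + sin β) = 156.264948; p = √p² = 12.500598; φ = atan2(cos α + cos β, d − sin α − sin β) − atan2(2, p) = -0.007679 rad; t = (α − φ) mod 2π = 5.863310 rad, q = (β − φ) mod 2π = 6.180960 rad → L = 1.94·(5.863310 + 12.500598 + 6.180960) = 1.94·24.544868 = 47.617044 m
RLR: c = (6 − d² + 2cos(α−β) + 2d(sin α − sin β))/8 = -17.900512, |c| > 1 → infeasible
LRL: c = (6 − d² + 2cos(α−β) − 2d(sin α − sin β))/8 = -16.072066, |c| > 1 → infeasible
Shortest: LSR with L = 23.289290 m ≈ 23.2893 m
Convert LSR to answer units (arcs ×180/π): t = 0.435937·180/π = 24.9773°, p = ρ·p = 1.94·11.450565 = 22.2141 m, q = 0.118287·180/π = 6.7773°, L = 23.2893 m.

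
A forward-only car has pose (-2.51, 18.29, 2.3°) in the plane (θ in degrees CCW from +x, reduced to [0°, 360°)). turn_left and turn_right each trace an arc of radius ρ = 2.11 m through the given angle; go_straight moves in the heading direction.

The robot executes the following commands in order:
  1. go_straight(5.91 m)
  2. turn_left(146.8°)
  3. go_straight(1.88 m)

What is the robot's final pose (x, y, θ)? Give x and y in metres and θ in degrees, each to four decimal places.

(2.7810, 23.4115, 149.1000°)

set_pose: (x, y, θ) = (-2.5100, 18.2900, 2.3000°), ρ = 2.11
go_straight(5.91): x += 5.91·cos θ, y += 5.91·sin θ → (3.3952, 18.5272, 2.3000°)
turn_left(146.8°): centre at ρ to the left, rotate +146.8° → (4.3941, 22.4460, 149.1000°)
go_straight(1.88): x += 1.88·cos θ, y += 1.88·sin θ → (2.7810, 23.4115, 149.1000°)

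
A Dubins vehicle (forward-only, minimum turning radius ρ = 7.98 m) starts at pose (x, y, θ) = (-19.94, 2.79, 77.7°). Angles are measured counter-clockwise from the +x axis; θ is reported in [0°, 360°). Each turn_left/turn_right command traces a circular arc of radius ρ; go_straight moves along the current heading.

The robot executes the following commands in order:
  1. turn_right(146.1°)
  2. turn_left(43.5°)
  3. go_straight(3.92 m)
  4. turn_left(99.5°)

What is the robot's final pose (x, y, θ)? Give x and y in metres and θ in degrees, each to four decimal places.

(13.9452, 3.1957, 74.6000°)

set_pose: (x, y, θ) = (-19.9400, 2.7900, 77.7000°), ρ = 7.98
turn_right(146.1°): centre at ρ to the right, rotate −146.1° → (-4.7236, 4.0277, -68.4000° ≡ 291.6000°)
turn_left(43.5°): centre at ρ to the left, rotate +43.5° → (-0.6638, -0.2729, 335.1000°)
go_straight(3.92): x += 3.92·cos θ, y += 3.92·sin θ → (2.8918, -1.9234, 335.1000°)
turn_left(99.5°): centre at ρ to the left, rotate +99.5° → (13.9452, 3.1957, 434.6000° ≡ 74.6000°)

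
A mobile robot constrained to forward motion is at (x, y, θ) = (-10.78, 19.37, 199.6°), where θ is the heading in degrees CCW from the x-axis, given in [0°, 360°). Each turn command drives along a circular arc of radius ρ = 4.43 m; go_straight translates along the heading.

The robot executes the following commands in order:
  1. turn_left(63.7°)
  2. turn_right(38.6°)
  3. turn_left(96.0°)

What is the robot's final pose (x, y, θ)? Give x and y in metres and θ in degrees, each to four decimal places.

set_pose: (x, y, θ) = (-10.7800, 19.3700, 199.6000°), ρ = 4.43
turn_left(63.7°): centre at ρ to the left, rotate +63.7° → (-13.6937, 15.7135, 263.3000°)
turn_right(38.6°): centre at ρ to the right, rotate −38.6° → (-14.9774, 13.0815, 224.7000°)
turn_left(96.0°): centre at ρ to the left, rotate +96.0° → (-14.6672, 6.5046, 320.7000°)

(-14.6672, 6.5046, 320.7000°)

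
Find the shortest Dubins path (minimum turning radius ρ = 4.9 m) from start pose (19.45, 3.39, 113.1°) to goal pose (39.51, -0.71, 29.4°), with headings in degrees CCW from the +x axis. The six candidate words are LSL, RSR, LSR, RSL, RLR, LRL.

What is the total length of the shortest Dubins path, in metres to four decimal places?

30.5716 m

Let ψ = atan2(Δy, Δx) = atan2(-4.10, 20.06) = -11.5514° be the start→goal bearing.
Normalize: d = |goal − start| / ρ = 20.474706/4.9 = 4.178511, α = (θ_start − ψ) mod 360° = 124.6514° = 2.175577 rad, β = (θ_goal − ψ) mod 360° = 40.9514° = 0.714737 rad.
Common terms: sin α = 0.822627, cos α = -0.568582, sin β = 0.655419, cos β = 0.755266, cos(α−β) = 0.109734, d² = 17.459958. Work in radians in the unit-radius frame; every candidate has L = ρ·(t + p + q).
LSL: p² = 2 + d² − 2cos(α−β) + 2d(sin α − sin β) = 20.637849; p = √p² = 4.542890; φ = atan2(cos β − cos α, d + sin α − sin β) = 0.295701 rad; t = (φ − α) mod 2π = 4.403309 rad, q = (β − φ) mod 2π = 0.419035 rad → L = 4.9·(4.403309 + 4.542890 + 0.419035) = 4.9·9.365235 = 45.889650 m
RSR: p² = 2 + d² − 2cos(α−β) + 2d(sin β − sin α) = 17.843130; p = √p² = 4.224113; φ = atan2(cos α − cos β, d − sin α + sin β) = -0.318774 rad; t = (α − φ) mod 2π = 2.494351 rad, q = (φ − β) mod 2π = 5.249674 rad → L = 4.9·(2.494351 + 4.224113 + 5.249674) = 4.9·11.968139 = 58.643880 m
LSR: p² = d² − 2 + 2cos(α−β) + 2d(sin α + sin β) = 28.031485; p = √p² = 5.294477; φ = atan2(−cos α − cos β, d + sin α + sin β) − atan2(−2, p) = 0.328190 rad; t = (φ − α) mod 2π = 4.435798 rad, q = (φ − β) mod 2π = 5.896639 rad → L = 4.9·(4.435798 + 5.294477 + 5.896639) = 4.9·15.626914 = 76.571877 m
RSL: p² = d² − 2 + 2cos(α−β) − 2d(sin α + sin β) = 3.327369; p = √p² = 1.824108; φ = atan2(cos α + cos β, d − sin α − sin β) − atan2(2, p) = -0.762341 rad; t = (α − φ) mod 2π = 2.937919 rad, q = (β − φ) mod 2π = 1.477078 rad → L = 4.9·(2.937919 + 1.824108 + 1.477078) = 4.9·6.239104 = 30.571610 m
RLR: c = (6 − d² + 2cos(α−β) + 2d(sin α − sin β))/8 = -1.230391, |c| > 1 → infeasible
LRL: c = (6 − d² + 2cos(α−β) − 2d(sin α − sin β))/8 = -1.579731, |c| > 1 → infeasible
Shortest: RSL with L = 30.571610 m ≈ 30.5716 m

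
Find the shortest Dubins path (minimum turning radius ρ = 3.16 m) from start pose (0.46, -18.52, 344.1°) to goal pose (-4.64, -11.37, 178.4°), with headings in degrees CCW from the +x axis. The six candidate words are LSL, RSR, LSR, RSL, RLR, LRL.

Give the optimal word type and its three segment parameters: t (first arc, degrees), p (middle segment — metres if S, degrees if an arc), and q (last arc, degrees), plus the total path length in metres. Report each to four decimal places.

LSL: t = 186.9621°, p = 6.1284 m, q = 7.3379°, L = 16.8445 m

Let ψ = atan2(Δy, Δx) = atan2(7.15, -5.10) = 125.4998° be the start→goal bearing.
Normalize: d = |goal − start| / ρ = 8.782511/3.16 = 2.779276, α = (θ_start − ψ) mod 360° = 218.6002° = 3.815294 rad, β = (θ_goal − ψ) mod 360° = 52.9002° = 0.923283 rad.
Common terms: sin α = -0.623883, cos α = -0.781518, sin β = 0.797586, cos β = 0.603205, cos(α−β) = -0.969016, d² = 7.724373. Work in radians in the unit-radius frame; every candidate has L = ρ·(t + p + q).
LSL: p² = 2 + d² − 2cos(α−β) + 2d(sin α − sin β) = 3.761094; p = √p² = 1.939354; φ = atan2(cos β − cos α, d + sin α − sin β) = 0.795212 rad; t = (φ − α) mod 2π = 3.263104 rad, q = (β − φ) mod 2π = 0.128071 rad → L = 3.16·(3.263104 + 1.939354 + 0.128071) = 3.16·5.330529 = 16.844471 m
RSR: p² = 2 + d² − 2cos(α−β) + 2d(sin β − sin α) = 19.563715; p = √p² = 4.423089; φ = atan2(cos α − cos β, d − sin α + sin β) = -0.318420 rad; t = (α − φ) mod 2π = 4.133714 rad, q = (φ − β) mod 2π = 5.041481 rad → L = 3.16·(4.133714 + 4.423089 + 5.041481) = 3.16·13.598285 = 42.970580 m
LSR: p² = d² − 2 + 2cos(α−β) + 2d(sin α + sin β) = 4.751882; p = √p² = 2.179881; φ = atan2(−cos α − cos β, d + sin α + sin β) − atan2(−2, p) = 0.802701 rad; t = (φ − α) mod 2π = 3.270592 rad, q = (φ − β) mod 2π = 6.162603 rad → L = 3.16·(3.270592 + 2.179881 + 6.162603) = 3.16·11.613076 = 36.697319 m
RSL: p² = d² − 2 + 2cos(α−β) − 2d(sin α + sin β) = 2.820801; p = √p² = 1.679524; φ = atan2(cos α + cos β, d − sin α − sin β) − atan2(2, p) = -0.940605 rad; t = (α − φ) mod 2π = 4.755899 rad, q = (β − φ) mod 2π = 1.863888 rad → L = 3.16·(4.755899 + 1.679524 + 1.863888) = 3.16·8.299311 = 26.225823 m
RLR: c = (6 − d² + 2cos(α−β) + 2d(sin α − sin β))/8 = -1.445464, |c| > 1 → infeasible
LRL: c = (6 − d² + 2cos(α−β) − 2d(sin α − sin β))/8 = 0.529863; p = 2π − arccos c = 5.270828 rad; φ = atan2(cos β − cos α, d + sin α − sin β) = 0.795212 rad; t = (φ − α + p/2) mod 2π = 5.898518 rad, q = (β − α − t + p) mod 2π = 2.763485 rad → L = 3.16·(5.898518 + 5.270828 + 2.763485) = 3.16·13.932831 = 44.027747 m
Shortest: LSL with L = 16.844471 m ≈ 16.8445 m
Convert LSL to answer units (arcs ×180/π): t = 3.263104·180/π = 186.9621°, p = ρ·p = 3.16·1.939354 = 6.1284 m, q = 0.128071·180/π = 7.3379°, L = 16.8445 m.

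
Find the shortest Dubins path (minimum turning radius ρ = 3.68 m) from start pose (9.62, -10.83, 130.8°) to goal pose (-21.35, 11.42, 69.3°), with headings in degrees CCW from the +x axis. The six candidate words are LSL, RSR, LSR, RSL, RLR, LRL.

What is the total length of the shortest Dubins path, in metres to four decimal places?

39.5240 m

Let ψ = atan2(Δy, Δx) = atan2(22.25, -30.97) = 144.3051° be the start→goal bearing.
Normalize: d = |goal − start| / ρ = 38.134019/3.68 = 10.362505, α = (θ_start − ψ) mod 360° = 346.4949° = 6.047476 rad, β = (θ_goal − ψ) mod 360° = 284.9949° = 4.974099 rad.
Common terms: sin α = -0.233532, cos α = 0.972349, sin β = -0.965949, cos β = 0.258733, cos(α−β) = 0.477159, d² = 107.381513. Work in radians in the unit-radius frame; every candidate has L = ρ·(t + p + q).
LSL: p² = 2 + d² − 2cos(α−β) + 2d(sin α − sin β) = 123.606537; p = √p² = 11.117848; φ = atan2(cos β − cos α, d + sin α − sin β) = -0.064231 rad; t = (φ − α) mod 2π = 0.171478 rad, q = (β − φ) mod 2π = 5.038330 rad → L = 3.68·(0.171478 + 11.117848 + 5.038330) = 3.68·16.327655 = 60.085772 m
RSR: p² = 2 + d² − 2cos(α−β) + 2d(sin β − sin α) = 93.247854; p = √p² = 9.656493; φ = atan2(cos α − cos β, d − sin α + sin β) = 0.073968 rad; t = (α − φ) mod 2π = 5.973509 rad, q = (φ − β) mod 2π = 1.383054 rad → L = 3.68·(5.973509 + 9.656493 + 1.383054) = 3.68·17.013056 = 62.608045 m
LSR: p² = d² − 2 + 2cos(α−β) + 2d(sin α + sin β) = 81.476567; p = √p² = 9.026437; φ = atan2(−cos α − cos β, d + sin α + sin β) − atan2(−2, p) = 0.084495 rad; t = (φ − α) mod 2π = 0.320204 rad, q = (φ − β) mod 2π = 1.393582 rad → L = 3.68·(0.320204 + 9.026437 + 1.393582) = 3.68·10.740223 = 39.524020 m
RSL: p² = d² − 2 + 2cos(α−β) − 2d(sin α + sin β) = 131.195094; p = √p² = 11.454043; φ = atan2(cos α + cos β, d − sin α − sin β) − atan2(2, p) = -0.066791 rad; t = (α − φ) mod 2π = 6.114267 rad, q = (β − φ) mod 2π = 5.040890 rad → L = 3.68·(6.114267 + 11.454043 + 5.040890) = 3.68·22.609200 = 83.201856 m
RLR: c = (6 − d² + 2cos(α−β) + 2d(sin α − sin β))/8 = -10.655982, |c| > 1 → infeasible
LRL: c = (6 − d² + 2cos(α−β) − 2d(sin α − sin β))/8 = -14.450817, |c| > 1 → infeasible
Shortest: LSR with L = 39.524020 m ≈ 39.5240 m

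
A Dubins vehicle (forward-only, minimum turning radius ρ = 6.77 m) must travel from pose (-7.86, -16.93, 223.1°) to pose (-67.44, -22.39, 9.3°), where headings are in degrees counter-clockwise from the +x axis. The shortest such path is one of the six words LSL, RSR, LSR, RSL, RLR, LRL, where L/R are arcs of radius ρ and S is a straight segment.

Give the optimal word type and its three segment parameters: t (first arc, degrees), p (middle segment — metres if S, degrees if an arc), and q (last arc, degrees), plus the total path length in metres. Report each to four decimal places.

Let ψ = atan2(Δy, Δx) = atan2(-5.46, -59.58) = -174.7640° be the start→goal bearing.
Normalize: d = |goal − start| / ρ = 59.829658/6.77 = 8.837468, α = (θ_start − ψ) mod 360° = 37.8640° = 0.660851 rad, β = (θ_goal − ψ) mod 360° = 184.0640° = 3.212522 rad.
Common terms: sin α = 0.613789, cos α = 0.789470, sin β = -0.070870, cos β = -0.997486, cos(α−β) = -0.830984, d² = 78.100840. Work in radians in the unit-radius frame; every candidate has L = ρ·(t + p + q).
LSL: p² = 2 + d² − 2cos(α−β) + 2d(sin α − sin β) = 93.864106; p = √p² = 9.688349; φ = atan2(cos β − cos α, d + sin α − sin β) = -0.185506 rad; t = (φ − α) mod 2π = 5.436829 rad, q = (β − φ) mod 2π = 3.398028 rad → L = 6.77·(5.436829 + 9.688349 + 3.398028) = 6.77·18.523206 = 125.402102 m
RSR: p² = 2 + d² − 2cos(α−β) + 2d(sin β − sin α) = 69.661513; p = √p² = 8.346347; φ = atan2(cos α − cos β, d − sin α + sin β) = 0.215771 rad; t = (α − φ) mod 2π = 0.445080 rad, q = (φ − β) mod 2π = 3.286434 rad → L = 6.77·(0.445080 + 8.346347 + 3.286434) = 6.77·12.077861 = 81.767120 m
LSR: p² = d² − 2 + 2cos(α−β) + 2d(sin α + sin β) = 84.034925; p = √p² = 9.167057; φ = atan2(−cos α − cos β, d + sin α + sin β) − atan2(−2, p) = 0.236978 rad; t = (φ − α) mod 2π = 5.859313 rad, q = (φ − β) mod 2π = 3.307642 rad → L = 6.77·(5.859313 + 9.167057 + 3.307642) = 6.77·18.334011 = 124.121257 m
RSL: p² = d² − 2 + 2cos(α−β) − 2d(sin α + sin β) = 64.842818; p = √p² = 8.052504; φ = atan2(cos α + cos β, d − sin α − sin β) − atan2(2, p) = -0.268517 rad; t = (α − φ) mod 2π = 0.929368 rad, q = (β − φ) mod 2π = 3.481039 rad → L = 6.77·(0.929368 + 8.052504 + 3.481039) = 6.77·12.462911 = 84.373907 m
RLR: c = (6 − d² + 2cos(α−β) + 2d(sin α − sin β))/8 = -7.707689, |c| > 1 → infeasible
LRL: c = (6 − d² + 2cos(α−β) − 2d(sin α − sin β))/8 = -10.733013, |c| > 1 → infeasible
Shortest: RSR with L = 81.767120 m ≈ 81.7671 m
Convert RSR to answer units (arcs ×180/π): t = 0.445080·180/π = 25.5012°, p = ρ·p = 6.77·8.346347 = 56.5048 m, q = 3.286434·180/π = 188.2988°, L = 81.7671 m.

RSR: t = 25.5012°, p = 56.5048 m, q = 188.2988°, L = 81.7671 m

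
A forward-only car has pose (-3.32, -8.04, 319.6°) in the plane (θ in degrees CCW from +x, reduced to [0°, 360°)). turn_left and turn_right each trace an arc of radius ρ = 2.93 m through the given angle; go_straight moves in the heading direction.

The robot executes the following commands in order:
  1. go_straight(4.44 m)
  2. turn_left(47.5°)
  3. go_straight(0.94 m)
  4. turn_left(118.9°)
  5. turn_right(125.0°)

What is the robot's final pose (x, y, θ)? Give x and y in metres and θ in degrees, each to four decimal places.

set_pose: (x, y, θ) = (-3.3200, -8.0400, 319.6000°), ρ = 2.93
go_straight(4.44): x += 4.44·cos θ, y += 4.44·sin θ → (0.0612, -10.9177, 319.6000°)
turn_left(47.5°): centre at ρ to the left, rotate +47.5° → (2.3224, -11.5939, 367.1000° ≡ 7.1000°)
go_straight(0.94): x += 0.94·cos θ, y += 0.94·sin θ → (3.2552, -11.4777, 7.1000°)
turn_left(118.9°): centre at ρ to the left, rotate +118.9° → (5.2634, -6.8479, 126.0000°)
turn_right(125.0°): centre at ρ to the right, rotate −125.0° → (7.5827, -2.1962, 1.0000°)

(7.5827, -2.1962, 1.0000°)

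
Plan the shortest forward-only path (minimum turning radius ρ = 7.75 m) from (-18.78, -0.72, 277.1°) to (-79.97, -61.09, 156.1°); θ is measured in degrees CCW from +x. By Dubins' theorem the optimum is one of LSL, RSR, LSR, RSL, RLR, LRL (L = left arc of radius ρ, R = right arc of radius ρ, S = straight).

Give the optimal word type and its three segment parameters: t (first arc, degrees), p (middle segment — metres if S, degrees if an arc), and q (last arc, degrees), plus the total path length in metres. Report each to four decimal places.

RSR: t = 51.0026°, p = 72.6234 m, q = 69.9974°, L = 88.9903 m

Let ψ = atan2(Δy, Δx) = atan2(-60.37, -61.19) = -135.3865° be the start→goal bearing.
Normalize: d = |goal − start| / ρ = 85.957856/7.75 = 11.091336, α = (θ_start − ψ) mod 360° = 52.4865° = 0.916062 rad, β = (θ_goal − ψ) mod 360° = 291.4865° = 5.087399 rad.
Common terms: sin α = 0.793210, cos α = 0.608948, sin β = -0.930504, cos β = 0.366282, cos(α−β) = -0.515038, d² = 123.017740. Work in radians in the unit-radius frame; every candidate has L = ρ·(t + p + q).
LSL: p² = 2 + d² − 2cos(α−β) + 2d(sin α − sin β) = 164.284393; p = √p² = 12.817347; φ = atan2(cos β − cos α, d + sin α − sin β) = -0.018934 rad; t = (φ − α) mod 2π = 5.348189 rad, q = (β − φ) mod 2π = 5.106333 rad → L = 7.75·(5.348189 + 12.817347 + 5.106333) = 7.75·23.271870 = 180.356989 m
RSR: p² = 2 + d² − 2cos(α−β) + 2d(sin β − sin α) = 87.811239; p = √p² = 9.370765; φ = atan2(cos α − cos β, d − sin α + sin β) = 0.025899 rad; t = (α − φ) mod 2π = 0.890163 rad, q = (φ − β) mod 2π = 1.221685 rad → L = 7.75·(0.890163 + 9.370765 + 1.221685) = 7.75·11.482613 = 88.990255 m
LSR: p² = d² − 2 + 2cos(α−β) + 2d(sin α + sin β) = 116.942112; p = √p² = 10.813978; φ = atan2(−cos α − cos β, d + sin α + sin β) − atan2(−2, p) = 0.094084 rad; t = (φ − α) mod 2π = 5.461207 rad, q = (φ − β) mod 2π = 1.289871 rad → L = 7.75·(5.461207 + 10.813978 + 1.289871) = 7.75·17.565056 = 136.129181 m
RSL: p² = d² − 2 + 2cos(α−β) − 2d(sin α + sin β) = 123.033215; p = √p² = 11.092034; φ = atan2(cos α + cos β, d − sin α − sin β) − atan2(2, p) = -0.091758 rad; t = (α − φ) mod 2π = 1.007820 rad, q = (β − φ) mod 2π = 5.179157 rad → L = 7.75·(1.007820 + 11.092034 + 5.179157) = 7.75·17.279011 = 133.912336 m
RLR: c = (6 − d² + 2cos(α−β) + 2d(sin α − sin β))/8 = -9.976405, |c| > 1 → infeasible
LRL: c = (6 − d² + 2cos(α−β) − 2d(sin α − sin β))/8 = -19.535549, |c| > 1 → infeasible
Shortest: RSR with L = 88.990255 m ≈ 88.9903 m
Convert RSR to answer units (arcs ×180/π): t = 0.890163·180/π = 51.0026°, p = ρ·p = 7.75·9.370765 = 72.6234 m, q = 1.221685·180/π = 69.9974°, L = 88.9903 m.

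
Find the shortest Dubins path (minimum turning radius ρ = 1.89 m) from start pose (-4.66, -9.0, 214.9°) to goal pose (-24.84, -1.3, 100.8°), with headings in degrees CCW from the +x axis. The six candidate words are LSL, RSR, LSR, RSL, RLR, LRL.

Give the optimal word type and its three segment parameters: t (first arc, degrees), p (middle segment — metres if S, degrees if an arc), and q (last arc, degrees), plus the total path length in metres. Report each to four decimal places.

Let ψ = atan2(Δy, Δx) = atan2(7.70, -20.18) = 159.1149° be the start→goal bearing.
Normalize: d = |goal − start| / ρ = 21.599130/1.89 = 11.428111, α = (θ_start − ψ) mod 360° = 55.7851° = 0.973635 rad, β = (θ_goal − ψ) mod 360° = 301.6851° = 5.265399 rad.
Common terms: sin α = 0.826935, cos α = 0.562298, sin β = -0.850947, cos β = 0.525251, cos(α−β) = -0.408330, d² = 130.601719. Work in radians in the unit-radius frame; every candidate has L = ρ·(t + p + q).
LSL: p² = 2 + d² − 2cos(α−β) + 2d(sin α − sin β) = 171.768426; p = √p² = 13.106045; φ = atan2(cos β − cos α, d + sin α − sin β) = -0.002827 rad; t = (φ − α) mod 2π = 5.306724 rad, q = (β − φ) mod 2π = 5.268226 rad → L = 1.89·(5.306724 + 13.106045 + 5.268226) = 1.89·23.680995 = 44.757081 m
RSR: p² = 2 + d² − 2cos(α−β) + 2d(sin β − sin α) = 95.068333; p = √p² = 9.750299; φ = atan2(cos α − cos β, d − sin α + sin β) = 0.003800 rad; t = (α − φ) mod 2π = 0.969835 rad, q = (φ − β) mod 2π = 1.021586 rad → L = 1.89·(0.969835 + 9.750299 + 1.021586) = 1.89·11.741720 = 22.191850 m
LSR: p² = d² − 2 + 2cos(α−β) + 2d(sin α + sin β) = 127.236225; p = √p² = 11.279904; φ = atan2(−cos α − cos β, d + sin α + sin β) − atan2(−2, p) = 0.080406 rad; t = (φ − α) mod 2π = 5.389956 rad, q = (φ − β) mod 2π = 1.098192 rad → L = 1.89·(5.389956 + 11.279904 + 1.098192) = 1.89·17.768052 = 33.581617 m
RSL: p² = d² − 2 + 2cos(α−β) − 2d(sin α + sin β) = 128.333891; p = √p² = 11.328455; φ = atan2(cos α + cos β, d − sin α − sin β) − atan2(2, p) = -0.080065 rad; t = (α − φ) mod 2π = 1.053700 rad, q = (β − φ) mod 2π = 5.345464 rad → L = 1.89·(1.053700 + 11.328455 + 5.345464) = 1.89·17.727619 = 33.505199 m
RLR: c = (6 − d² + 2cos(α−β) + 2d(sin α − sin β))/8 = -10.883542, |c| > 1 → infeasible
LRL: c = (6 − d² + 2cos(α−β) − 2d(sin α − sin β))/8 = -20.471053, |c| > 1 → infeasible
Shortest: RSR with L = 22.191850 m ≈ 22.1919 m
Convert RSR to answer units (arcs ×180/π): t = 0.969835·180/π = 55.5675°, p = ρ·p = 1.89·9.750299 = 18.4281 m, q = 1.021586·180/π = 58.5325°, L = 22.1919 m.

RSR: t = 55.5675°, p = 18.4281 m, q = 58.5325°, L = 22.1919 m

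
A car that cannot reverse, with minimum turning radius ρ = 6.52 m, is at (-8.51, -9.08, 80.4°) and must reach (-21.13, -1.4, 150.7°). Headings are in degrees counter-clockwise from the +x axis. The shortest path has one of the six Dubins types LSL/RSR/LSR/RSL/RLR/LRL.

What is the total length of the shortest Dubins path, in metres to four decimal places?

Let ψ = atan2(Δy, Δx) = atan2(7.68, -12.62) = 148.6771° be the start→goal bearing.
Normalize: d = |goal − start| / ρ = 14.773178/6.52 = 2.265825, α = (θ_start − ψ) mod 360° = 291.7229° = 5.091526 rad, β = (θ_goal − ψ) mod 360° = 2.0229° = 0.035307 rad.
Common terms: sin α = -0.928985, cos α = 0.370119, sin β = 0.035299, cos β = 0.999377, cos(α−β) = 0.337095, d² = 5.133963. Work in radians in the unit-radius frame; every candidate has L = ρ·(t + p + q).
LSL: p² = 2 + d² − 2cos(α−β) + 2d(sin α − sin β) = 2.089975; p = √p² = 1.445674; φ = atan2(cos β − cos α, d + sin α − sin β) = 0.450338 rad; t = (φ − α) mod 2π = 1.641997 rad, q = (β − φ) mod 2π = 5.868154 rad → L = 6.52·(1.641997 + 1.445674 + 5.868154) = 6.52·8.955826 = 58.391987 m
RSR: p² = 2 + d² − 2cos(α−β) + 2d(sin β − sin α) = 10.829569; p = √p² = 3.290831; φ = atan2(cos α − cos β, d − sin α + sin β) = -0.192400 rad; t = (α − φ) mod 2π = 5.283926 rad, q = (φ − β) mod 2π = 6.055478 rad → L = 6.52·(5.283926 + 3.290831 + 6.055478) = 6.52·14.630235 = 95.389134 m
LSR: p² = d² − 2 + 2cos(α−β) + 2d(sin α + sin β) = -0.241715 < 0 → infeasible
RSL: p² = d² − 2 + 2cos(α−β) − 2d(sin α + sin β) = 7.858021; p = √p² = 2.803216; φ = atan2(cos α + cos β, d − sin α − sin β) − atan2(2, p) = -0.210699 rad; t = (α − φ) mod 2π = 5.302225 rad, q = (β − φ) mod 2π = 0.246006 rad → L = 6.52·(5.302225 + 2.803216 + 0.246006) = 6.52·8.351447 = 54.451432 m
RLR: c = (6 − d² + 2cos(α−β) + 2d(sin α − sin β))/8 = -0.353696; p = 2π − arccos c = 4.350869 rad; φ = atan2(cos α − cos β, d − sin α + sin β) = -0.192400 rad; t = (α − φ + p/2) mod 2π = 1.176175 rad, q = (α − β − t + p) mod 2π = 1.947727 rad → L = 6.52·(1.176175 + 4.350869 + 1.947727) = 6.52·7.474772 = 48.735513 m
LRL: c = (6 − d² + 2cos(α−β) − 2d(sin α − sin β))/8 = 0.738753; p = 2π − arccos c = 5.543607 rad; φ = atan2(cos β − cos α, d + sin α − sin β) = 0.450338 rad; t = (φ − α + p/2) mod 2π = 4.413801 rad, q = (β − α − t + p) mod 2π = 2.356773 rad → L = 6.52·(4.413801 + 5.543607 + 2.356773) = 6.52·12.314181 = 80.288463 m
Shortest: RLR with L = 48.735513 m ≈ 48.7355 m

48.7355 m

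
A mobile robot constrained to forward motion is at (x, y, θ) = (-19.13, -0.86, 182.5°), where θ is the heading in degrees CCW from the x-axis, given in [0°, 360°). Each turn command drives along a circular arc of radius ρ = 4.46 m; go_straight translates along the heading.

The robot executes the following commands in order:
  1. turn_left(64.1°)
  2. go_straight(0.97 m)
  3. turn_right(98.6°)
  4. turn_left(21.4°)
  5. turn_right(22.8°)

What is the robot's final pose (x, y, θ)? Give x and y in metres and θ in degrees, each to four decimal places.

set_pose: (x, y, θ) = (-19.1300, -0.8600, 182.5000°), ρ = 4.46
turn_left(64.1°): centre at ρ to the left, rotate +64.1° → (-23.0286, -3.5445, 246.6000°)
go_straight(0.97): x += 0.97·cos θ, y += 0.97·sin θ → (-23.4139, -4.4347, 246.6000°)
turn_right(98.6°): centre at ρ to the right, rotate −98.6° → (-29.8705, -6.4457, 148.0000°)
turn_left(21.4°): centre at ρ to the left, rotate +21.4° → (-31.4135, -5.8441, 169.4000°)
turn_right(22.8°): centre at ρ to the right, rotate −22.8° → (-33.0482, -5.1836, 146.6000°)

(-33.0482, -5.1836, 146.6000°)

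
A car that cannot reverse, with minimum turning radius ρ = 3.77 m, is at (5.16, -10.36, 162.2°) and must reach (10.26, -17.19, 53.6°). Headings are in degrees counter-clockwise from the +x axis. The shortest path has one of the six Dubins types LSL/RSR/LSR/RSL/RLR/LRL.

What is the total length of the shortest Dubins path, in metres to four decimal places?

Let ψ = atan2(Δy, Δx) = atan2(-6.83, 5.10) = -53.2511° be the start→goal bearing.
Normalize: d = |goal − start| / ρ = 8.524019/3.77 = 2.261013, α = (θ_start − ψ) mod 360° = 215.4511° = 3.760331 rad, β = (θ_goal − ψ) mod 360° = 106.8511° = 1.864903 rad.
Common terms: sin α = -0.580008, cos α = -0.814611, sin β = 0.957061, cos β = -0.289885, cos(α−β) = -0.318959, d² = 5.112180. Work in radians in the unit-radius frame; every candidate has L = ρ·(t + p + q).
LSL: p² = 2 + d² − 2cos(α−β) + 2d(sin α − sin β) = 0.799432; p = √p² = 0.894109; φ = atan2(cos β − cos α, d + sin α − sin β) = 0.627187 rad; t = (φ − α) mod 2π = 3.150041 rad, q = (β − φ) mod 2π = 1.237716 rad → L = 3.77·(3.150041 + 0.894109 + 1.237716) = 3.77·5.281867 = 19.912639 m
RSR: p² = 2 + d² − 2cos(α−β) + 2d(sin β − sin α) = 14.700765; p = √p² = 3.834158; φ = atan2(cos α − cos β, d − sin α + sin β) = -0.137286 rad; t = (α − φ) mod 2π = 3.897617 rad, q = (φ − β) mod 2π = 4.280996 rad → L = 3.77·(3.897617 + 3.834158 + 4.280996) = 3.77·12.012771 = 45.288145 m
LSR: p² = d² − 2 + 2cos(α−β) + 2d(sin α + sin β) = 4.179307; p = √p² = 2.044335; φ = atan2(−cos α − cos β, d + sin α + sin β) − atan2(−2, p) = 1.170939 rad; t = (φ − α) mod 2π = 3.693793 rad, q = (φ − β) mod 2π = 5.589221 rad → L = 3.77·(3.693793 + 2.044335 + 5.589221) = 3.77·11.327349 = 42.704105 m
RSL: p² = d² − 2 + 2cos(α−β) − 2d(sin α + sin β) = 0.769215; p = √p² = 0.877049; φ = atan2(cos α + cos β, d − sin α − sin β) − atan2(2, p) = -1.687784 rad; t = (α − φ) mod 2π = 5.448115 rad, q = (β − φ) mod 2π = 3.552687 rad → L = 3.77·(5.448115 + 0.877049 + 3.552687) = 3.77·9.877851 = 37.239500 m
RLR: c = (6 − d² + 2cos(α−β) + 2d(sin α − sin β))/8 = -0.837596; p = 2π − arccos c = 3.719522 rad; φ = atan2(cos α − cos β, d − sin α + sin β) = -0.137286 rad; t = (α − φ + p/2) mod 2π = 5.757378 rad, q = (α − β − t + p) mod 2π = 6.140757 rad → L = 3.77·(5.757378 + 3.719522 + 6.140757) = 3.77·15.617657 = 58.878566 m
LRL: c = (6 − d² + 2cos(α−β) − 2d(sin α − sin β))/8 = 0.900071; p = 2π − arccos c = 5.832322 rad; φ = atan2(cos β − cos α, d + sin α − sin β) = 0.627187 rad; t = (φ − α + p/2) mod 2π = 6.066202 rad, q = (β − α − t + p) mod 2π = 4.153877 rad → L = 3.77·(6.066202 + 5.832322 + 4.153877) = 3.77·16.052401 = 60.517551 m
Shortest: LSL with L = 19.912639 m ≈ 19.9126 m

19.9126 m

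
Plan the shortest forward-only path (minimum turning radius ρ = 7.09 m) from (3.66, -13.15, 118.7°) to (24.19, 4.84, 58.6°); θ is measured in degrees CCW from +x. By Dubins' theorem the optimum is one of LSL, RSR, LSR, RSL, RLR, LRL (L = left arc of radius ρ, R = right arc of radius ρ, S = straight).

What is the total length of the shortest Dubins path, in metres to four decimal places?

Let ψ = atan2(Δy, Δx) = atan2(17.99, 20.53) = 41.2274° be the start→goal bearing.
Normalize: d = |goal − start| / ρ = 27.296905/7.09 = 3.850057, α = (θ_start − ψ) mod 360° = 77.4726° = 1.352152 rad, β = (θ_goal − ψ) mod 360° = 17.3726° = 0.303209 rad.
Common terms: sin α = 0.976192, cos α = 0.216906, sin β = 0.298585, cos β = 0.954383, cos(α−β) = 0.498488, d² = 14.822939. Work in radians in the unit-radius frame; every candidate has L = ρ·(t + p + q).
LSL: p² = 2 + d² − 2cos(α−β) + 2d(sin α − sin β) = 21.043622; p = √p² = 4.587333; φ = atan2(cos β − cos α, d + sin α − sin β) = 0.161464 rad; t = (φ − α) mod 2π = 5.092498 rad, q = (β − φ) mod 2π = 0.141745 rad → L = 7.09·(5.092498 + 4.587333 + 0.141745) = 7.09·9.821575 = 69.634968 m
RSR: p² = 2 + d² − 2cos(α−β) + 2d(sin β − sin α) = 10.608306; p = √p² = 3.257039; φ = atan2(cos α − cos β, d − sin α + sin β) = -0.228406 rad; t = (α − φ) mod 2π = 1.580558 rad, q = (φ − β) mod 2π = 5.751570 rad → L = 7.09·(1.580558 + 3.257039 + 5.751570) = 7.09·10.589168 = 75.077199 m
LSR: p² = d² − 2 + 2cos(α−β) + 2d(sin α + sin β) = 23.635843; p = √p² = 4.861671; φ = atan2(−cos α − cos β, d + sin α + sin β) − atan2(−2, p) = 0.165587 rad; t = (φ − α) mod 2π = 5.096620 rad, q = (φ − β) mod 2π = 6.145563 rad → L = 7.09·(5.096620 + 4.861671 + 6.145563) = 7.09·16.103853 = 114.176321 m
RSL: p² = d² − 2 + 2cos(α−β) − 2d(sin α + sin β) = 4.003987; p = √p² = 2.000996; φ = atan2(cos α + cos β, d − sin α − sin β) − atan2(2, p) = -0.358294 rad; t = (α − φ) mod 2π = 1.710446 rad, q = (β − φ) mod 2π = 0.661503 rad → L = 7.09·(1.710446 + 2.000996 + 0.661503) = 7.09·4.372946 = 31.004184 m
RLR: c = (6 − d² + 2cos(α−β) + 2d(sin α − sin β))/8 = -0.326038; p = 2π − arccos c = 4.380279 rad; φ = atan2(cos α − cos β, d − sin α + sin β) = -0.228406 rad; t = (α − φ + p/2) mod 2π = 3.770698 rad, q = (α − β − t + p) mod 2π = 1.658524 rad → L = 7.09·(3.770698 + 4.380279 + 1.658524) = 7.09·9.809501 = 69.549364 m
LRL: c = (6 − d² + 2cos(α−β) − 2d(sin α − sin β))/8 = -1.630453, |c| > 1 → infeasible
Shortest: RSL with L = 31.004184 m ≈ 31.0042 m

31.0042 m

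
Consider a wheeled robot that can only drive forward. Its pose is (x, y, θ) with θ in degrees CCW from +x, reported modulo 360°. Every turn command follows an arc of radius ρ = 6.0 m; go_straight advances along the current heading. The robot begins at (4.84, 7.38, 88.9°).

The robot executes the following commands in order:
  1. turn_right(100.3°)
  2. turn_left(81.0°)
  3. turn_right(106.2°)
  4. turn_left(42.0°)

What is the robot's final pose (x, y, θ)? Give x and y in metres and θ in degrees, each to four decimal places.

set_pose: (x, y, θ) = (4.8400, 7.3800, 88.9000°), ρ = 6.0
turn_right(100.3°): centre at ρ to the right, rotate −100.3° → (12.0248, 13.1464, -11.4000° ≡ 348.6000°)
turn_left(81.0°): centre at ρ to the left, rotate +81.0° → (18.8345, 16.9366, 429.6000° ≡ 69.6000°)
turn_right(106.2°): centre at ρ to the right, rotate −106.2° → (28.0355, 19.6621, -36.6000° ≡ 323.4000°)
turn_left(42.0°): centre at ρ to the left, rotate +42.0° → (32.1775, 18.5056, 365.4000° ≡ 5.4000°)

(32.1775, 18.5056, 5.4000°)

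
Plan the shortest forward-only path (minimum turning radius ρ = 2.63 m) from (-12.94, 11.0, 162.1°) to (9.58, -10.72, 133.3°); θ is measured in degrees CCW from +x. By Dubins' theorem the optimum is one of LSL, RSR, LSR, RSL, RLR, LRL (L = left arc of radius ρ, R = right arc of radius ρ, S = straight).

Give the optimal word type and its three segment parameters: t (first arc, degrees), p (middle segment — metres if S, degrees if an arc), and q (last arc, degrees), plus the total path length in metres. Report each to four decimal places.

LSL: t = 153.4310°, p = 30.0076 m, q = 177.7690°, L = 45.2104 m

Let ψ = atan2(Δy, Δx) = atan2(-21.72, 22.52) = -43.9640° be the start→goal bearing.
Normalize: d = |goal − start| / ρ = 31.287518/2.63 = 11.896395, α = (θ_start − ψ) mod 360° = 206.0640° = 3.596496 rad, β = (θ_goal − ψ) mod 360° = 177.2640° = 3.093841 rad.
Common terms: sin α = -0.439375, cos α = -0.898304, sin β = 0.047734, cos β = -0.998860, cos(α−β) = 0.876307, d² = 141.524209. Work in radians in the unit-radius frame; every candidate has L = ρ·(t + p + q).
LSL: p² = 2 + d² − 2cos(α−β) + 2d(sin α − sin β) = 130.181917; p = √p² = 11.409729; φ = atan2(cos β − cos α, d + sin α − sin β) = -0.008813 rad; t = (φ − α) mod 2π = 2.677876 rad, q = (β − φ) mod 2π = 3.102654 rad → L = 2.63·(2.677876 + 11.409729 + 3.102654) = 2.63·17.190260 = 45.210383 m
RSR: p² = 2 + d² − 2cos(α−β) + 2d(sin β − sin α) = 153.361274; p = √p² = 12.383912; φ = atan2(cos α − cos β, d − sin α + sin β) = 0.008120 rad; t = (α − φ) mod 2π = 3.588376 rad, q = (φ − β) mod 2π = 3.197464 rad → L = 2.63·(3.588376 + 12.383912 + 3.197464) = 2.63·19.169752 = 50.416448 m
LSR: p² = d² − 2 + 2cos(α−β) + 2d(sin α + sin β) = 131.958578; p = √p² = 11.487322; φ = atan2(−cos α − cos β, d + sin α + sin β) − atan2(−2, p) = 0.335809 rad; t = (φ − α) mod 2π = 3.022499 rad, q = (φ − β) mod 2π = 3.525153 rad → L = 2.63·(3.022499 + 11.487322 + 3.525153) = 2.63·18.034974 = 47.431983 m
RSL: p² = d² − 2 + 2cos(α−β) − 2d(sin α + sin β) = 150.595067; p = √p² = 12.271718; φ = atan2(cos α + cos β, d − sin α − sin β) − atan2(2, p) = -0.314738 rad; t = (α − φ) mod 2π = 3.911233 rad, q = (β − φ) mod 2π = 3.408578 rad → L = 2.63·(3.911233 + 12.271718 + 3.408578) = 2.63·19.591530 = 51.525724 m
RLR: c = (6 − d² + 2cos(α−β) + 2d(sin α − sin β))/8 = -18.170159, |c| > 1 → infeasible
LRL: c = (6 − d² + 2cos(α−β) − 2d(sin α − sin β))/8 = -15.272740, |c| > 1 → infeasible
Shortest: LSL with L = 45.210383 m ≈ 45.2104 m
Convert LSL to answer units (arcs ×180/π): t = 2.677876·180/π = 153.4310°, p = ρ·p = 2.63·11.409729 = 30.0076 m, q = 3.102654·180/π = 177.7690°, L = 45.2104 m.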